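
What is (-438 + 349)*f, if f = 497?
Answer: -44233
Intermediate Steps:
(-438 + 349)*f = (-438 + 349)*497 = -89*497 = -44233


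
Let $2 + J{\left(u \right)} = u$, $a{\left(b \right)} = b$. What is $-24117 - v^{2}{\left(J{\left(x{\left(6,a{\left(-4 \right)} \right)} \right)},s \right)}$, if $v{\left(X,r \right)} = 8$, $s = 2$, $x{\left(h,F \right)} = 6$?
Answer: $-24181$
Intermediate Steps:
$J{\left(u \right)} = -2 + u$
$-24117 - v^{2}{\left(J{\left(x{\left(6,a{\left(-4 \right)} \right)} \right)},s \right)} = -24117 - 8^{2} = -24117 - 64 = -24181$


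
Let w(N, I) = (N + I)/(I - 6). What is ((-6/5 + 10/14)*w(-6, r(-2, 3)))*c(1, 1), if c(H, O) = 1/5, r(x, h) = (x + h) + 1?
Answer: -17/175 ≈ -0.097143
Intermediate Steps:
r(x, h) = 1 + h + x (r(x, h) = (h + x) + 1 = 1 + h + x)
w(N, I) = (I + N)/(-6 + I)
c(H, O) = ⅕ (c(H, O) = 1*(⅕) = ⅕)
((-6/5 + 10/14)*w(-6, r(-2, 3)))*c(1, 1) = ((-6/5 + 10/14)*(((1 + 3 - 2) - 6)/(-6 + (1 + 3 - 2))))*(⅕) = ((-6*⅕ + 10*(1/14))*((2 - 6)/(-6 + 2)))*(⅕) = ((-6/5 + 5/7)*(-4/(-4)))*(⅕) = -(-17)*(-4)/140*(⅕) = -17/35*1*(⅕) = -17/35*⅕ = -17/175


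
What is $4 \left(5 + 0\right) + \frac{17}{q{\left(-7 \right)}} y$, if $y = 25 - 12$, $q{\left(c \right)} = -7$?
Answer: $- \frac{81}{7} \approx -11.571$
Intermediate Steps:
$y = 13$
$4 \left(5 + 0\right) + \frac{17}{q{\left(-7 \right)}} y = 4 \left(5 + 0\right) + \frac{17}{-7} \cdot 13 = 4 \cdot 5 + 17 \left(- \frac{1}{7}\right) 13 = 20 - \frac{221}{7} = - \frac{81}{7}$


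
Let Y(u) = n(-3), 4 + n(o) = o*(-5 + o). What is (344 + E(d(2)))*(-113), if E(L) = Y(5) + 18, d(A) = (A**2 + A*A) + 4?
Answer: -43166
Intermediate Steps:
n(o) = -4 + o*(-5 + o)
Y(u) = 20 (Y(u) = -4 + (-3)**2 - 5*(-3) = -4 + 9 + 15 = 20)
d(A) = 4 + 2*A**2 (d(A) = (A**2 + A**2) + 4 = 2*A**2 + 4 = 4 + 2*A**2)
E(L) = 38 (E(L) = 20 + 18 = 38)
(344 + E(d(2)))*(-113) = (344 + 38)*(-113) = 382*(-113) = -43166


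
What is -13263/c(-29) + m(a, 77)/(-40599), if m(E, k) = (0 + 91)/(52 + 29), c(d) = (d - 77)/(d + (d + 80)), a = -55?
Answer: 36905530588/13407039 ≈ 2752.7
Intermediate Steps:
c(d) = (-77 + d)/(80 + 2*d) (c(d) = (-77 + d)/(d + (80 + d)) = (-77 + d)/(80 + 2*d))
m(E, k) = 91/81
-13263/c(-29) + m(a, 77)/(-40599) = -13263*2*(40 - 29)/(-77 - 29) + (91/81)/(-40599) = -13263/((1/2)*(-106)/11) + (91/81)*(-1/40599) = -13263/((1/2)*(1/11)*(-106)) - 7/252963 = -13263/(-53/11) - 7/252963 = -13263*(-11/53) - 7/252963 = 145893/53 - 7/252963 = 36905530588/13407039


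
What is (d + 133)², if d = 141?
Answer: 75076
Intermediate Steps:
(d + 133)² = (141 + 133)² = 274² = 75076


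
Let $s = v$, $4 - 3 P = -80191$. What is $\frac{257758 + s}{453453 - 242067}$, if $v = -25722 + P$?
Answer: $\frac{776303}{634158} \approx 1.2241$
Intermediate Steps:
$P = \frac{80195}{3}$ ($P = \frac{4}{3} - - \frac{80191}{3} = \frac{4}{3} + \frac{80191}{3} = \frac{80195}{3} \approx 26732.0$)
$v = \frac{3029}{3}$ ($v = -25722 + \frac{80195}{3} = \frac{3029}{3} \approx 1009.7$)
$s = \frac{3029}{3} \approx 1009.7$
$\frac{257758 + s}{453453 - 242067} = \frac{257758 + \frac{3029}{3}}{453453 - 242067} = \frac{776303}{3 \cdot 211386} = \frac{776303}{3} \cdot \frac{1}{211386} = \frac{776303}{634158}$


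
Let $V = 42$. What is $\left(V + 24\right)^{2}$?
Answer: $4356$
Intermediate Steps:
$\left(V + 24\right)^{2} = \left(42 + 24\right)^{2} = 66^{2} = 4356$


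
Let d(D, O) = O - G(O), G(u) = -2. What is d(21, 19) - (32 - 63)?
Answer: 52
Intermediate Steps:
d(D, O) = 2 + O (d(D, O) = O - 1*(-2) = O + 2 = 2 + O)
d(21, 19) - (32 - 63) = (2 + 19) - (32 - 63) = 21 - 1*(-31) = 21 + 31 = 52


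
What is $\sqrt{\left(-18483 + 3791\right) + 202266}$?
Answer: $\sqrt{187574} \approx 433.1$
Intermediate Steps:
$\sqrt{\left(-18483 + 3791\right) + 202266} = \sqrt{-14692 + 202266} = \sqrt{187574}$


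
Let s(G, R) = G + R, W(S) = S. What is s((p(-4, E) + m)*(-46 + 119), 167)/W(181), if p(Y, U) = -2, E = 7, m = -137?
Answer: -9980/181 ≈ -55.138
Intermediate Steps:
s((p(-4, E) + m)*(-46 + 119), 167)/W(181) = ((-2 - 137)*(-46 + 119) + 167)/181 = (-139*73 + 167)*(1/181) = (-10147 + 167)*(1/181) = -9980*1/181 = -9980/181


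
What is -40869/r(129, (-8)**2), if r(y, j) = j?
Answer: -40869/64 ≈ -638.58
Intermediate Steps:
-40869/r(129, (-8)**2) = -40869/((-8)**2) = -40869/64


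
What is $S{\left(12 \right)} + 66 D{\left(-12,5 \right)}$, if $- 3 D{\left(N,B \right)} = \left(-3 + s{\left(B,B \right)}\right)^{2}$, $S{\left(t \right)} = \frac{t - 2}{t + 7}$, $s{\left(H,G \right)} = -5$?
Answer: $- \frac{26742}{19} \approx -1407.5$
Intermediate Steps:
$S{\left(t \right)} = \frac{-2 + t}{7 + t}$
$D{\left(N,B \right)} = - \frac{64}{3}$ ($D{\left(N,B \right)} = - \frac{\left(-3 - 5\right)^{2}}{3} = - \frac{\left(-8\right)^{2}}{3} = \left(- \frac{1}{3}\right) 64 = - \frac{64}{3}$)
$S{\left(12 \right)} + 66 D{\left(-12,5 \right)} = \frac{-2 + 12}{7 + 12} + 66 \left(- \frac{64}{3}\right) = \frac{1}{19} \cdot 10 - 1408 = \frac{10}{19} - 1408 = - \frac{26742}{19}$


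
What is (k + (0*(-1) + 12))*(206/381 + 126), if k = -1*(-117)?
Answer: 2073116/127 ≈ 16324.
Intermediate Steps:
k = 117
(k + (0*(-1) + 12))*(206/381 + 126) = (117 + (0*(-1) + 12))*(206/381 + 126) = (117 + (0 + 12))*(206*(1/381) + 126) = (117 + 12)*(206/381 + 126) = 129*(48212/381) = 2073116/127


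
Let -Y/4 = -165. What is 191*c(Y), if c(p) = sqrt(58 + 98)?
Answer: 382*sqrt(39) ≈ 2385.6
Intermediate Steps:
Y = 660 (Y = -4*(-165) = 660)
c(p) = 2*sqrt(39) (c(p) = sqrt(156) = 2*sqrt(39))
191*c(Y) = 191*(2*sqrt(39)) = 382*sqrt(39)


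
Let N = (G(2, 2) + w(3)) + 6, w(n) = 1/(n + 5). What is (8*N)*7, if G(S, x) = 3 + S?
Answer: 623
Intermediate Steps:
w(n) = 1/(5 + n)
N = 89/8 (N = ((3 + 2) + 1/(5 + 3)) + 6 = (5 + 1/8) + 6 = (5 + ⅛) + 6 = 41/8 + 6 = 89/8 ≈ 11.125)
(8*N)*7 = (8*(89/8))*7 = 89*7 = 623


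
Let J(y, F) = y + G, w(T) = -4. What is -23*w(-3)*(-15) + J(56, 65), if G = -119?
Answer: -1443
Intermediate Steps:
J(y, F) = -119 + y (J(y, F) = y - 119 = -119 + y)
-23*w(-3)*(-15) + J(56, 65) = -23*(-4)*(-15) + (-119 + 56) = 92*(-15) - 63 = -1380 - 63 = -1443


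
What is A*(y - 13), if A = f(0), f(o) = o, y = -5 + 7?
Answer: 0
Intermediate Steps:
y = 2
A = 0
A*(y - 13) = 0*(2 - 13) = 0*(-11) = 0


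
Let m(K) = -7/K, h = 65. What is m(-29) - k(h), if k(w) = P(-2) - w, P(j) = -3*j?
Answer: 1718/29 ≈ 59.241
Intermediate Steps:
k(w) = 6 - w (k(w) = -3*(-2) - w = 6 - w)
m(-29) - k(h) = -7/(-29) - (6 - 1*65) = -7*(-1/29) - (6 - 65) = 7/29 - 1*(-59) = 7/29 + 59 = 1718/29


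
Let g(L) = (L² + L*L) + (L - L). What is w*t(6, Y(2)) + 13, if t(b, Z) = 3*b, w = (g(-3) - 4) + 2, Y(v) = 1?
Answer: 301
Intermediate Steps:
g(L) = 2*L² (g(L) = (L² + L²) + 0 = 2*L² + 0 = 2*L²)
w = 16 (w = (2*(-3)² - 4) + 2 = (2*9 - 4) + 2 = (18 - 4) + 2 = 14 + 2 = 16)
w*t(6, Y(2)) + 13 = 16*(3*6) + 13 = 16*18 + 13 = 288 + 13 = 301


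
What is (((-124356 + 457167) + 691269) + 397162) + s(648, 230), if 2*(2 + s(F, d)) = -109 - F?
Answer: 2841723/2 ≈ 1.4209e+6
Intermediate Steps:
s(F, d) = -113/2 - F/2 (s(F, d) = -2 + (-109 - F)/2 = -2 + (-109/2 - F/2) = -113/2 - F/2)
(((-124356 + 457167) + 691269) + 397162) + s(648, 230) = (((-124356 + 457167) + 691269) + 397162) + (-113/2 - 1/2*648) = ((332811 + 691269) + 397162) + (-113/2 - 324) = (1024080 + 397162) - 761/2 = 1421242 - 761/2 = 2841723/2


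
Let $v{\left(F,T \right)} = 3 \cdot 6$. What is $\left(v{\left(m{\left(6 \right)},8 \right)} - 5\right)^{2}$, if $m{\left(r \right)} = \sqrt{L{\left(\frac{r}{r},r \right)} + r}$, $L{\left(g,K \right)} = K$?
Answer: $169$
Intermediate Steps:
$m{\left(r \right)} = \sqrt{2} \sqrt{r}$ ($m{\left(r \right)} = \sqrt{r + r} = \sqrt{2 r} = \sqrt{2} \sqrt{r}$)
$v{\left(F,T \right)} = 18$
$\left(v{\left(m{\left(6 \right)},8 \right)} - 5\right)^{2} = \left(18 - 5\right)^{2} = 13^{2} = 169$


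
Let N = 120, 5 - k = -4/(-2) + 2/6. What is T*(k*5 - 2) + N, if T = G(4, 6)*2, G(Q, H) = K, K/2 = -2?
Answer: 88/3 ≈ 29.333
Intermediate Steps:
K = -4 (K = 2*(-2) = -4)
G(Q, H) = -4
k = 8/3 (k = 5 - (-4/(-2) + 2/6) = 5 - (-4*(-1/2) + 2*(1/6)) = 5 - (2 + 1/3) = 5 - 1*7/3 = 5 - 7/3 = 8/3 ≈ 2.6667)
T = -8 (T = -4*2 = -8)
T*(k*5 - 2) + N = -8*((8/3)*5 - 2) + 120 = -8*(40/3 - 2) + 120 = -8*34/3 + 120 = -272/3 + 120 = 88/3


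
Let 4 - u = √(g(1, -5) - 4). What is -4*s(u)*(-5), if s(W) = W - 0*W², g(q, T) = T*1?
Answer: 80 - 60*I ≈ 80.0 - 60.0*I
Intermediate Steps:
g(q, T) = T
u = 4 - 3*I (u = 4 - √(-5 - 4) = 4 - √(-9) = 4 - 3*I ≈ 4.0 - 3.0*I)
s(W) = W (s(W) = W - 1*0 = W + 0 = W)
-4*s(u)*(-5) = -4*(4 - 3*I)*(-5) = (-16 + 12*I)*(-5) = 80 - 60*I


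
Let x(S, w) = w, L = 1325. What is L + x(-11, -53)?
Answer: 1272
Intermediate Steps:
L + x(-11, -53) = 1325 - 53 = 1272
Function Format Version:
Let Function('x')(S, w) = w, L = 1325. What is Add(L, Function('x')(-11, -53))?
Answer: 1272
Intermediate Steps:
Add(L, Function('x')(-11, -53)) = Add(1325, -53) = 1272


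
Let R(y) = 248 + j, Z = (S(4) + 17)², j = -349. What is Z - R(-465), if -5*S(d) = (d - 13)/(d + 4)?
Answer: 636321/1600 ≈ 397.70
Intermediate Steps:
S(d) = -(-13 + d)/(5*(4 + d)) (S(d) = -(d - 13)/(5*(d + 4)) = -(-13 + d)/(5*(4 + d)))
Z = 474721/1600 (Z = ((13 - 1*4)/(5*(4 + 4)) + 17)² = ((⅕)*(13 - 4)/8 + 17)² = ((⅕)*(⅛)*9 + 17)² = (9/40 + 17)² = (689/40)² = 474721/1600 ≈ 296.70)
R(y) = -101 (R(y) = 248 - 349 = -101)
Z - R(-465) = 474721/1600 - 1*(-101) = 474721/1600 + 101 = 636321/1600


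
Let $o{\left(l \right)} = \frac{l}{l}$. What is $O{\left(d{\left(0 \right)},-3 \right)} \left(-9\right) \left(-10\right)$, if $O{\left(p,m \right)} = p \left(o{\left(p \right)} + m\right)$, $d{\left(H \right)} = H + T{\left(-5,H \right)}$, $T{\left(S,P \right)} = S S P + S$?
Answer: $900$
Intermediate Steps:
$T{\left(S,P \right)} = S + P S^{2}$ ($T{\left(S,P \right)} = S^{2} P + S = P S^{2} + S = S + P S^{2}$)
$o{\left(l \right)} = 1$
$d{\left(H \right)} = -5 + 26 H$ ($d{\left(H \right)} = H - 5 \left(1 + H \left(-5\right)\right) = H - 5 \left(1 - 5 H\right) = H + \left(-5 + 25 H\right) = -5 + 26 H$)
$O{\left(p,m \right)} = p \left(1 + m\right)$
$O{\left(d{\left(0 \right)},-3 \right)} \left(-9\right) \left(-10\right) = \left(-5 + 26 \cdot 0\right) \left(1 - 3\right) \left(-9\right) \left(-10\right) = \left(-5 + 0\right) \left(-2\right) \left(-9\right) \left(-10\right) = \left(-5\right) \left(-2\right) \left(-9\right) \left(-10\right) = 10 \left(-9\right) \left(-10\right) = \left(-90\right) \left(-10\right) = 900$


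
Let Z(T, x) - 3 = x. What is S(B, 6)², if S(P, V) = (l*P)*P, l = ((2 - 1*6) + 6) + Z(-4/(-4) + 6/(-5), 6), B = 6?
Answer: 156816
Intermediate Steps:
Z(T, x) = 3 + x
l = 11 (l = ((2 - 1*6) + 6) + (3 + 6) = ((2 - 6) + 6) + 9 = (-4 + 6) + 9 = 2 + 9 = 11)
S(P, V) = 11*P² (S(P, V) = (11*P)*P = 11*P²)
S(B, 6)² = (11*6²)² = (11*36)² = 396² = 156816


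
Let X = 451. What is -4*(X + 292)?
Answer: -2972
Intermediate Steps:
-4*(X + 292) = -4*(451 + 292) = -4*743 = -2972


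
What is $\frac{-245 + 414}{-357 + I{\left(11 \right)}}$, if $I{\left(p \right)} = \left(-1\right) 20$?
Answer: $- \frac{13}{29} \approx -0.44828$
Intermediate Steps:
$I{\left(p \right)} = -20$
$\frac{-245 + 414}{-357 + I{\left(11 \right)}} = \frac{-245 + 414}{-357 - 20} = \frac{169}{-377} = 169 \left(- \frac{1}{377}\right) = - \frac{13}{29}$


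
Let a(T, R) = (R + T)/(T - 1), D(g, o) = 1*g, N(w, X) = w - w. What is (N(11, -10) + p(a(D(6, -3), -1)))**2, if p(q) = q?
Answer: 1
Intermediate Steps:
N(w, X) = 0
D(g, o) = g
a(T, R) = (R + T)/(-1 + T)
(N(11, -10) + p(a(D(6, -3), -1)))**2 = (0 + (-1 + 6)/(-1 + 6))**2 = (0 + 5/5)**2 = (0 + (1/5)*5)**2 = (0 + 1)**2 = 1**2 = 1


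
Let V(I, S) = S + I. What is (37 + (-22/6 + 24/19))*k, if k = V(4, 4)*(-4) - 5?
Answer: -72964/57 ≈ -1280.1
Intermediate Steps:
V(I, S) = I + S
k = -37 (k = (4 + 4)*(-4) - 5 = 8*(-4) - 5 = -32 - 5 = -37)
(37 + (-22/6 + 24/19))*k = (37 + (-22/6 + 24/19))*(-37) = (37 + (-22*1/6 + 24*(1/19)))*(-37) = (37 + (-11/3 + 24/19))*(-37) = (37 - 137/57)*(-37) = (1972/57)*(-37) = -72964/57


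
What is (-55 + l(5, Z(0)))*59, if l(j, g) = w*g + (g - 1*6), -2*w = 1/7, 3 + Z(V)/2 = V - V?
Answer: -27494/7 ≈ -3927.7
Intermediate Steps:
Z(V) = -6 (Z(V) = -6 + 2*(V - V) = -6 + 2*0 = -6 + 0 = -6)
w = -1/14 (w = -½/7 = -½*⅐ = -1/14 ≈ -0.071429)
l(j, g) = -6 + 13*g/14 (l(j, g) = -g/14 + (g - 1*6) = -g/14 + (g - 6) = -g/14 + (-6 + g) = -6 + 13*g/14)
(-55 + l(5, Z(0)))*59 = (-55 + (-6 + (13/14)*(-6)))*59 = (-55 + (-6 - 39/7))*59 = (-55 - 81/7)*59 = -466/7*59 = -27494/7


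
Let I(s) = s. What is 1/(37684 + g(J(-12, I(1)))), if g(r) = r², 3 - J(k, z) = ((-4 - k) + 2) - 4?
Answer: 1/37693 ≈ 2.6530e-5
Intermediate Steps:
J(k, z) = 9 + k (J(k, z) = 3 - (((-4 - k) + 2) - 4) = 3 - ((-2 - k) - 4) = 3 - (-6 - k) = 3 + (6 + k) = 9 + k)
1/(37684 + g(J(-12, I(1)))) = 1/(37684 + (9 - 12)²) = 1/(37684 + (-3)²) = 1/(37684 + 9) = 1/37693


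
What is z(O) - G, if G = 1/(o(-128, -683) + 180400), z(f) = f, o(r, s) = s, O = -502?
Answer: -90217935/179717 ≈ -502.00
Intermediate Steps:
G = 1/179717 (G = 1/(-683 + 180400) = 1/179717 ≈ 5.5643e-6)
z(O) - G = -502 - 1*1/179717 = -502 - 1/179717 = -90217935/179717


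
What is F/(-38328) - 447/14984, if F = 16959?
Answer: -1412741/2991181 ≈ -0.47230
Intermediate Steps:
F/(-38328) - 447/14984 = 16959/(-38328) - 447/14984 = 16959*(-1/38328) - 447*1/14984 = -5653/12776 - 447/14984 = -1412741/2991181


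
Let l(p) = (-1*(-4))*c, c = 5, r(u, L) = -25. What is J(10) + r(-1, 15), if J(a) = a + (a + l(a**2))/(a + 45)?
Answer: -159/11 ≈ -14.455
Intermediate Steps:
l(p) = 20 (l(p) = -1*(-4)*5 = 4*5 = 20)
J(a) = a + (20 + a)/(45 + a) (J(a) = a + (a + 20)/(a + 45) = a + (20 + a)/(45 + a))
J(10) + r(-1, 15) = (20 + 10**2 + 46*10)/(45 + 10) - 25 = (20 + 100 + 460)/55 - 25 = (1/55)*580 - 25 = 116/11 - 25 = -159/11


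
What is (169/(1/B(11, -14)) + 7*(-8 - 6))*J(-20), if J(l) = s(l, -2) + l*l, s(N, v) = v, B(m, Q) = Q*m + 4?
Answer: -10128304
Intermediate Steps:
B(m, Q) = 4 + Q*m
J(l) = -2 + l**2 (J(l) = -2 + l*l = -2 + l**2)
(169/(1/B(11, -14)) + 7*(-8 - 6))*J(-20) = (169/(1/(4 - 14*11)) + 7*(-8 - 6))*(-2 + (-20)**2) = (169/(1/(4 - 154)) + 7*(-14))*(-2 + 400) = (169/(1/(-150)) - 98)*398 = (169/(-1/150) - 98)*398 = (169*(-150) - 98)*398 = (-25350 - 98)*398 = -25448*398 = -10128304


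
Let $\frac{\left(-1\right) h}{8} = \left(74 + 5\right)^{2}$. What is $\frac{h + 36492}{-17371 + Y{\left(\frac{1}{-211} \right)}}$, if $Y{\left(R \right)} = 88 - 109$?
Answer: $\frac{3359}{4348} \approx 0.77254$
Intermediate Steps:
$h = -49928$ ($h = - 8 \left(74 + 5\right)^{2} = - 8 \cdot 79^{2} = \left(-8\right) 6241 = -49928$)
$Y{\left(R \right)} = -21$
$\frac{h + 36492}{-17371 + Y{\left(\frac{1}{-211} \right)}} = \frac{-49928 + 36492}{-17371 - 21} = - \frac{13436}{-17392} = \left(-13436\right) \left(- \frac{1}{17392}\right) = \frac{3359}{4348}$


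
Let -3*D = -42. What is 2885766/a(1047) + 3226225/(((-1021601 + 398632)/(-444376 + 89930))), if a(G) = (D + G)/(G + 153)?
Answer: 3370568732782150/660970109 ≈ 5.0994e+6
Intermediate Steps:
D = 14 (D = -⅓*(-42) = 14)
a(G) = (14 + G)/(153 + G) (a(G) = (14 + G)/(G + 153) = (14 + G)/(153 + G))
2885766/a(1047) + 3226225/(((-1021601 + 398632)/(-444376 + 89930))) = 2885766/(((14 + 1047)/(153 + 1047))) + 3226225/(((-1021601 + 398632)/(-444376 + 89930))) = 2885766/((1061/1200)) + 3226225/((-622969/(-354446))) = 2885766/(((1/1200)*1061)) + 3226225/((-622969*(-1/354446))) = 2885766/(1061/1200) + 3226225/(622969/354446) = 2885766*(1200/1061) + 3226225*(354446/622969) = 3462919200/1061 + 1143522546350/622969 = 3370568732782150/660970109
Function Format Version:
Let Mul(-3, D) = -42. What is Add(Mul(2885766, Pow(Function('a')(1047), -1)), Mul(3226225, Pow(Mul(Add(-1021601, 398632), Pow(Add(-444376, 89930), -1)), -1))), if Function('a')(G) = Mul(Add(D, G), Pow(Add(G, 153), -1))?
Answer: Rational(3370568732782150, 660970109) ≈ 5.0994e+6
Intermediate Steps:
D = 14 (D = Mul(Rational(-1, 3), -42) = 14)
Function('a')(G) = Mul(Pow(Add(153, G), -1), Add(14, G)) (Function('a')(G) = Mul(Add(14, G), Pow(Add(G, 153), -1)) = Mul(Add(14, G), Pow(Add(153, G), -1)) = Mul(Pow(Add(153, G), -1), Add(14, G)))
Add(Mul(2885766, Pow(Function('a')(1047), -1)), Mul(3226225, Pow(Mul(Add(-1021601, 398632), Pow(Add(-444376, 89930), -1)), -1))) = Add(Mul(2885766, Pow(Mul(Pow(Add(153, 1047), -1), Add(14, 1047)), -1)), Mul(3226225, Pow(Mul(Add(-1021601, 398632), Pow(Add(-444376, 89930), -1)), -1))) = Add(Mul(2885766, Pow(Mul(Pow(1200, -1), 1061), -1)), Mul(3226225, Pow(Mul(-622969, Pow(-354446, -1)), -1))) = Add(Mul(2885766, Pow(Mul(Rational(1, 1200), 1061), -1)), Mul(3226225, Pow(Mul(-622969, Rational(-1, 354446)), -1))) = Add(Mul(2885766, Pow(Rational(1061, 1200), -1)), Mul(3226225, Pow(Rational(622969, 354446), -1))) = Add(Mul(2885766, Rational(1200, 1061)), Mul(3226225, Rational(354446, 622969))) = Add(Rational(3462919200, 1061), Rational(1143522546350, 622969)) = Rational(3370568732782150, 660970109)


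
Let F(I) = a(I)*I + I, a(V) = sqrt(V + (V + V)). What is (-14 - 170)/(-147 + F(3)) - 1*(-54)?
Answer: 7474/135 ≈ 55.363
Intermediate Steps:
a(V) = sqrt(3)*sqrt(V) (a(V) = sqrt(V + 2*V) = sqrt(3*V) = sqrt(3)*sqrt(V))
F(I) = I + sqrt(3)*I**(3/2) (F(I) = (sqrt(3)*sqrt(I))*I + I = sqrt(3)*I**(3/2) + I = I + sqrt(3)*I**(3/2))
(-14 - 170)/(-147 + F(3)) - 1*(-54) = (-14 - 170)/(-147 + (3 + sqrt(3)*3**(3/2))) - 1*(-54) = -184/(-147 + (3 + sqrt(3)*(3*sqrt(3)))) + 54 = -184/(-147 + (3 + 9)) + 54 = -184/(-147 + 12) + 54 = -184/(-135) + 54 = -184*(-1/135) + 54 = 184/135 + 54 = 7474/135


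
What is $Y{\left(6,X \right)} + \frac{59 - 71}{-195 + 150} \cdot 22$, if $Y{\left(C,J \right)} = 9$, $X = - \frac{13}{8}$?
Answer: $\frac{223}{15} \approx 14.867$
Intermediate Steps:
$X = - \frac{13}{8}$ ($X = \left(-13\right) \frac{1}{8} = - \frac{13}{8} \approx -1.625$)
$Y{\left(6,X \right)} + \frac{59 - 71}{-195 + 150} \cdot 22 = 9 + \frac{59 - 71}{-195 + 150} \cdot 22 = 9 + - \frac{12}{-45} \cdot 22 = 9 + \left(-12\right) \left(- \frac{1}{45}\right) 22 = 9 + \frac{4}{15} \cdot 22 = 9 + \frac{88}{15} = \frac{223}{15}$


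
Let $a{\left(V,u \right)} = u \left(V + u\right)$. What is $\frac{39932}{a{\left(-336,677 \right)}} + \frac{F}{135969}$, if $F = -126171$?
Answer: $- \frac{7899314813}{10463131811} \approx -0.75497$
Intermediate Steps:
$\frac{39932}{a{\left(-336,677 \right)}} + \frac{F}{135969} = \frac{39932}{677 \left(-336 + 677\right)} - \frac{126171}{135969} = \frac{39932}{677 \cdot 341} - \frac{42057}{45323} = \frac{39932}{230857} - \frac{42057}{45323} = - \frac{7899314813}{10463131811}$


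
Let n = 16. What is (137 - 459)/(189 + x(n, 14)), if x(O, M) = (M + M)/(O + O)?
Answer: -368/217 ≈ -1.6959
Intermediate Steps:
x(O, M) = M/O (x(O, M) = (2*M)/((2*O)) = (2*M)*(1/(2*O)) = M/O)
(137 - 459)/(189 + x(n, 14)) = (137 - 459)/(189 + 14/16) = -322/(189 + 14*(1/16)) = -322/(189 + 7/8) = -322/1519/8 = -322*8/1519 = -368/217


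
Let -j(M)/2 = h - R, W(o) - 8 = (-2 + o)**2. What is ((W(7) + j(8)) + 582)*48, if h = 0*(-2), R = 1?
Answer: 29616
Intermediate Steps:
h = 0
W(o) = 8 + (-2 + o)**2
j(M) = 2 (j(M) = -2*(0 - 1*1) = -2*(0 - 1) = -2*(-1) = 2)
((W(7) + j(8)) + 582)*48 = (((8 + (-2 + 7)**2) + 2) + 582)*48 = (((8 + 5**2) + 2) + 582)*48 = (((8 + 25) + 2) + 582)*48 = ((33 + 2) + 582)*48 = (35 + 582)*48 = 617*48 = 29616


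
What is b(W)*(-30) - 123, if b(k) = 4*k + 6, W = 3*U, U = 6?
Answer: -2463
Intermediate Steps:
W = 18 (W = 3*6 = 18)
b(k) = 6 + 4*k
b(W)*(-30) - 123 = (6 + 4*18)*(-30) - 123 = (6 + 72)*(-30) - 123 = 78*(-30) - 123 = -2340 - 123 = -2463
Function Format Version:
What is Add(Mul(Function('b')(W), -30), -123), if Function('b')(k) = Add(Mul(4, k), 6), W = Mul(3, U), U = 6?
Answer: -2463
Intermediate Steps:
W = 18 (W = Mul(3, 6) = 18)
Function('b')(k) = Add(6, Mul(4, k))
Add(Mul(Function('b')(W), -30), -123) = Add(Mul(Add(6, Mul(4, 18)), -30), -123) = Add(Mul(Add(6, 72), -30), -123) = Add(Mul(78, -30), -123) = Add(-2340, -123) = -2463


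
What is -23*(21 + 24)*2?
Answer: -2070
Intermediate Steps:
-23*(21 + 24)*2 = -23*45*2 = -1035*2 = -2070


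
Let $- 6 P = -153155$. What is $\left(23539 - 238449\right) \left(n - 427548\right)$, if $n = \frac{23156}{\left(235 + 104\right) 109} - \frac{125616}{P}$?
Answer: $\frac{103999975511106116192}{1131846081} \approx 9.1885 \cdot 10^{10}$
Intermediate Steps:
$P = \frac{153155}{6}$ ($P = \left(- \frac{1}{6}\right) \left(-153155\right) = \frac{153155}{6} \approx 25526.0$)
$n = - \frac{24303363716}{5659230405}$ ($n = \frac{23156}{\left(235 + 104\right) 109} - \frac{125616}{\frac{153155}{6}} = \frac{23156}{339 \cdot 109} - \frac{753696}{153155} = \frac{23156}{36951} - \frac{753696}{153155} = - \frac{24303363716}{5659230405} \approx -4.2945$)
$\left(23539 - 238449\right) \left(n - 427548\right) = \left(23539 - 238449\right) \left(- \frac{24303363716}{5659230405} - 427548\right) = \left(-214910\right) \left(- \frac{2419616944560656}{5659230405}\right) = \frac{103999975511106116192}{1131846081}$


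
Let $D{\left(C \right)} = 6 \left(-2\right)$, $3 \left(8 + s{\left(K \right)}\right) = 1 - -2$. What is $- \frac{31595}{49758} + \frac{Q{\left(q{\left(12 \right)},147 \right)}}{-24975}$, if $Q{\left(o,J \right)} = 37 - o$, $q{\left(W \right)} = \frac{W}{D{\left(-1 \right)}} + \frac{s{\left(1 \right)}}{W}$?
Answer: $- \frac{1582009909}{2485412100} \approx -0.63652$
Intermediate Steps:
$s{\left(K \right)} = -7$ ($s{\left(K \right)} = -8 + \frac{1 - -2}{3} = -8 + \frac{1 + 2}{3} = -8 + \frac{1}{3} \cdot 3 = -8 + 1 = -7$)
$D{\left(C \right)} = -12$
$q{\left(W \right)} = - \frac{7}{W} - \frac{W}{12}$ ($q{\left(W \right)} = \frac{W}{-12} - \frac{7}{W} = W \left(- \frac{1}{12}\right) - \frac{7}{W} = - \frac{W}{12} - \frac{7}{W} = - \frac{7}{W} - \frac{W}{12}$)
$- \frac{31595}{49758} + \frac{Q{\left(q{\left(12 \right)},147 \right)}}{-24975} = - \frac{31595}{49758} + \frac{37 - \left(- \frac{7}{12} - 1\right)}{-24975} = \left(-31595\right) \frac{1}{49758} + \left(37 - \left(\left(-7\right) \frac{1}{12} - 1\right)\right) \left(- \frac{1}{24975}\right) = - \frac{31595}{49758} + \left(37 - \left(- \frac{7}{12} - 1\right)\right) \left(- \frac{1}{24975}\right) = - \frac{31595}{49758} + \left(37 - - \frac{19}{12}\right) \left(- \frac{1}{24975}\right) = - \frac{31595}{49758} + \left(37 + \frac{19}{12}\right) \left(- \frac{1}{24975}\right) = - \frac{31595}{49758} + \frac{463}{12} \left(- \frac{1}{24975}\right) = - \frac{31595}{49758} - \frac{463}{299700} = - \frac{1582009909}{2485412100}$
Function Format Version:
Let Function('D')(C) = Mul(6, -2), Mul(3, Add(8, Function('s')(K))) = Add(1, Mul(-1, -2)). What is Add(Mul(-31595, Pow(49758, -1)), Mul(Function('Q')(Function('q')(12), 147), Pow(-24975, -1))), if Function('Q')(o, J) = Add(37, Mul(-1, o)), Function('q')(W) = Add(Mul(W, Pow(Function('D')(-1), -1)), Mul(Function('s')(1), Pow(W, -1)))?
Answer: Rational(-1582009909, 2485412100) ≈ -0.63652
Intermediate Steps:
Function('s')(K) = -7 (Function('s')(K) = Add(-8, Mul(Rational(1, 3), Add(1, Mul(-1, -2)))) = Add(-8, Mul(Rational(1, 3), Add(1, 2))) = Add(-8, Mul(Rational(1, 3), 3)) = Add(-8, 1) = -7)
Function('D')(C) = -12
Function('q')(W) = Add(Mul(-7, Pow(W, -1)), Mul(Rational(-1, 12), W)) (Function('q')(W) = Add(Mul(W, Pow(-12, -1)), Mul(-7, Pow(W, -1))) = Add(Mul(W, Rational(-1, 12)), Mul(-7, Pow(W, -1))) = Add(Mul(Rational(-1, 12), W), Mul(-7, Pow(W, -1))) = Add(Mul(-7, Pow(W, -1)), Mul(Rational(-1, 12), W)))
Add(Mul(-31595, Pow(49758, -1)), Mul(Function('Q')(Function('q')(12), 147), Pow(-24975, -1))) = Add(Mul(-31595, Pow(49758, -1)), Mul(Add(37, Mul(-1, Add(Mul(-7, Pow(12, -1)), Mul(Rational(-1, 12), 12)))), Pow(-24975, -1))) = Add(Mul(-31595, Rational(1, 49758)), Mul(Add(37, Mul(-1, Add(Mul(-7, Rational(1, 12)), -1))), Rational(-1, 24975))) = Add(Rational(-31595, 49758), Mul(Add(37, Mul(-1, Add(Rational(-7, 12), -1))), Rational(-1, 24975))) = Add(Rational(-31595, 49758), Mul(Add(37, Mul(-1, Rational(-19, 12))), Rational(-1, 24975))) = Add(Rational(-31595, 49758), Mul(Add(37, Rational(19, 12)), Rational(-1, 24975))) = Add(Rational(-31595, 49758), Mul(Rational(463, 12), Rational(-1, 24975))) = Add(Rational(-31595, 49758), Rational(-463, 299700)) = Rational(-1582009909, 2485412100)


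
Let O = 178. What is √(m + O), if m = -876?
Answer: I*√698 ≈ 26.42*I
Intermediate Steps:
√(m + O) = √(-876 + 178) = √(-698) = I*√698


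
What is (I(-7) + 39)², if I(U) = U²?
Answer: 7744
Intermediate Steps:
(I(-7) + 39)² = ((-7)² + 39)² = (49 + 39)² = 88² = 7744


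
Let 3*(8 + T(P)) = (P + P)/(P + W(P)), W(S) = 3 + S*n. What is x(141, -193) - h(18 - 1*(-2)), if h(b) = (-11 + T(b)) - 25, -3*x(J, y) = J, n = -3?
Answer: -293/111 ≈ -2.6396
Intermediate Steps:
x(J, y) = -J/3
W(S) = 3 - 3*S (W(S) = 3 + S*(-3) = 3 - 3*S)
T(P) = -8 + 2*P/(3*(3 - 2*P)) (T(P) = -8 + ((P + P)/(P + (3 - 3*P)))/3 = -8 + ((2*P)/(3 - 2*P))/3 = -8 + (2*P/(3 - 2*P))/3 = -8 + 2*P/(3*(3 - 2*P)))
h(b) = -36 + 2*(-36 + 25*b)/(3*(3 - 2*b)) (h(b) = (-11 + 2*(-36 + 25*b)/(3*(3 - 2*b))) - 25 = -36 + 2*(-36 + 25*b)/(3*(3 - 2*b)))
x(141, -193) - h(18 - 1*(-2)) = -⅓*141 - 2*(-198 + 133*(18 - 1*(-2)))/(3*(3 - 2*(18 - 1*(-2)))) = -47 - 2*(-198 + 133*(18 + 2))/(3*(3 - 2*(18 + 2))) = -47 - 2*(-198 + 133*20)/(3*(3 - 2*20)) = -47 - 2*(-198 + 2660)/(3*(3 - 40)) = -47 - 2*2462/(3*(-37)) = -47 - 2*(-1)*2462/(3*37) = -47 - 1*(-4924/111) = -47 + 4924/111 = -293/111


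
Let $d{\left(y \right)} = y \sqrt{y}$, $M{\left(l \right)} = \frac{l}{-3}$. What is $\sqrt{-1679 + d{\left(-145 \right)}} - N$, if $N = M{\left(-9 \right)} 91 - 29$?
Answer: $-244 + \sqrt{-1679 - 145 i \sqrt{145}} \approx -224.72 - 45.284 i$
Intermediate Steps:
$M{\left(l \right)} = - \frac{l}{3}$ ($M{\left(l \right)} = l \left(- \frac{1}{3}\right) = - \frac{l}{3}$)
$d{\left(y \right)} = y^{\frac{3}{2}}$
$N = 244$ ($N = \left(- \frac{1}{3}\right) \left(-9\right) 91 - 29 = 3 \cdot 91 - 29 = 273 - 29 = 244$)
$\sqrt{-1679 + d{\left(-145 \right)}} - N = \sqrt{-1679 + \left(-145\right)^{\frac{3}{2}}} - 244 = \sqrt{-1679 - 145 i \sqrt{145}} - 244 = -244 + \sqrt{-1679 - 145 i \sqrt{145}}$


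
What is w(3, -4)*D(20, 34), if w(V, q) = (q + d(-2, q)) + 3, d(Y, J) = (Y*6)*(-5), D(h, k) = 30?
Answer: 1770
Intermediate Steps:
d(Y, J) = -30*Y (d(Y, J) = (6*Y)*(-5) = -30*Y)
w(V, q) = 63 + q (w(V, q) = (q - 30*(-2)) + 3 = (q + 60) + 3 = (60 + q) + 3 = 63 + q)
w(3, -4)*D(20, 34) = (63 - 4)*30 = 59*30 = 1770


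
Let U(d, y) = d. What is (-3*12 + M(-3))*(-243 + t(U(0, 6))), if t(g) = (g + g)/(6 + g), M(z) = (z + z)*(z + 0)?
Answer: 4374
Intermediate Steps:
M(z) = 2*z² (M(z) = (2*z)*z = 2*z²)
t(g) = 2*g/(6 + g) (t(g) = (2*g)/(6 + g) = 2*g/(6 + g))
(-3*12 + M(-3))*(-243 + t(U(0, 6))) = (-3*12 + 2*(-3)²)*(-243 + 2*0/(6 + 0)) = (-36 + 2*9)*(-243 + 2*0/6) = (-36 + 18)*(-243 + 2*0*(⅙)) = -18*(-243 + 0) = -18*(-243) = 4374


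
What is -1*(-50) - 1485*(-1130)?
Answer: 1678100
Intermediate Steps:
-1*(-50) - 1485*(-1130) = 50 + 1678050 = 1678100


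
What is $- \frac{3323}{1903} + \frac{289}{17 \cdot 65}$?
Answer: $- \frac{183644}{123695} \approx -1.4847$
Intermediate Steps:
$- \frac{3323}{1903} + \frac{289}{17 \cdot 65} = \left(-3323\right) \frac{1}{1903} + \frac{289}{1105} = - \frac{3323}{1903} + 289 \cdot \frac{1}{1105} = - \frac{3323}{1903} + \frac{17}{65} = - \frac{183644}{123695}$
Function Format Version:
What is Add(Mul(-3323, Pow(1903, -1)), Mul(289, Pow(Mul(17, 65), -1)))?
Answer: Rational(-183644, 123695) ≈ -1.4847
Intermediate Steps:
Add(Mul(-3323, Pow(1903, -1)), Mul(289, Pow(Mul(17, 65), -1))) = Add(Mul(-3323, Rational(1, 1903)), Mul(289, Pow(1105, -1))) = Add(Rational(-3323, 1903), Mul(289, Rational(1, 1105))) = Add(Rational(-3323, 1903), Rational(17, 65)) = Rational(-183644, 123695)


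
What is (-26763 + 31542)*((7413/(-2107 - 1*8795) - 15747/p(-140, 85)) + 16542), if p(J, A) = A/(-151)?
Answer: 65712983070897/308890 ≈ 2.1274e+8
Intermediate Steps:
p(J, A) = -A/151 (p(J, A) = A*(-1/151) = -A/151)
(-26763 + 31542)*((7413/(-2107 - 1*8795) - 15747/p(-140, 85)) + 16542) = (-26763 + 31542)*((7413/(-2107 - 1*8795) - 15747/((-1/151*85))) + 16542) = 4779*((7413/(-2107 - 8795) - 15747/(-85/151)) + 16542) = 4779*((7413/(-10902) - 15747*(-151/85)) + 16542) = 4779*((7413*(-1/10902) + 2377797/85) + 16542) = 4779*((-2471/3634 + 2377797/85) + 16542) = 4779*(8640704263/308890 + 16542) = 4779*(13750362643/308890) = 65712983070897/308890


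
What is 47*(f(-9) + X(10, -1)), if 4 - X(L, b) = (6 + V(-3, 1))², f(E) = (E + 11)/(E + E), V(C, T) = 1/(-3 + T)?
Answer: -44603/36 ≈ -1239.0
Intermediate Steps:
f(E) = (11 + E)/(2*E) (f(E) = (11 + E)/((2*E)) = (11 + E)*(1/(2*E)) = (11 + E)/(2*E))
X(L, b) = -105/4 (X(L, b) = 4 - (6 + 1/(-3 + 1))² = 4 - (6 + 1/(-2))² = 4 - (6 - ½)² = 4 - (11/2)² = 4 - 1*121/4 = 4 - 121/4 = -105/4)
47*(f(-9) + X(10, -1)) = 47*((½)*(11 - 9)/(-9) - 105/4) = 47*((½)*(-⅑)*2 - 105/4) = 47*(-⅑ - 105/4) = 47*(-949/36) = -44603/36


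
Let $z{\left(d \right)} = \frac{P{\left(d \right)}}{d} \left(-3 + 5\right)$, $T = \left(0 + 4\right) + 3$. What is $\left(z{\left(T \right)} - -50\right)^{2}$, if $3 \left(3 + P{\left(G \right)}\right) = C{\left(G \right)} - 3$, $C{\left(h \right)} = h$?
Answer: $\frac{1081600}{441} \approx 2452.6$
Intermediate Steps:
$P{\left(G \right)} = -4 + \frac{G}{3}$ ($P{\left(G \right)} = -3 + \frac{G - 3}{3} = -3 + \frac{-3 + G}{3} = -3 + \left(-1 + \frac{G}{3}\right) = -4 + \frac{G}{3}$)
$T = 7$ ($T = 4 + 3 = 7$)
$z{\left(d \right)} = \frac{2 \left(-4 + \frac{d}{3}\right)}{d}$ ($z{\left(d \right)} = \frac{-4 + \frac{d}{3}}{d} \left(-3 + 5\right) = \frac{-4 + \frac{d}{3}}{d} 2 = \frac{2 \left(-4 + \frac{d}{3}\right)}{d}$)
$\left(z{\left(T \right)} - -50\right)^{2} = \left(\left(\frac{2}{3} - \frac{8}{7}\right) - -50\right)^{2} = \left(\left(\frac{2}{3} - \frac{8}{7}\right) + 50\right)^{2} = \left(- \frac{10}{21} + 50\right)^{2} = \left(\frac{1040}{21}\right)^{2} = \frac{1081600}{441}$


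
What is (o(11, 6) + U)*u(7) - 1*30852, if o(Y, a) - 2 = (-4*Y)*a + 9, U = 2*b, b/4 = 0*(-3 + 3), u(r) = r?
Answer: -32623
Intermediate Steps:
b = 0 (b = 4*(0*(-3 + 3)) = 4*(0*0) = 4*0 = 0)
U = 0 (U = 2*0 = 0)
o(Y, a) = 11 - 4*Y*a (o(Y, a) = 2 + ((-4*Y)*a + 9) = 2 + (-4*Y*a + 9) = 2 + (9 - 4*Y*a) = 11 - 4*Y*a)
(o(11, 6) + U)*u(7) - 1*30852 = ((11 - 4*11*6) + 0)*7 - 1*30852 = ((11 - 264) + 0)*7 - 30852 = (-253 + 0)*7 - 30852 = -253*7 - 30852 = -1771 - 30852 = -32623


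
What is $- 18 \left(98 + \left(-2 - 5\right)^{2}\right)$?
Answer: $-2646$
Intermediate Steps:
$- 18 \left(98 + \left(-2 - 5\right)^{2}\right) = - 18 \left(98 + \left(-7\right)^{2}\right) = - 18 \left(98 + 49\right) = \left(-18\right) 147 = -2646$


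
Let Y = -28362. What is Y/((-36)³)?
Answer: 4727/7776 ≈ 0.60790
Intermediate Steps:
Y/((-36)³) = -28362/((-36)³) = -28362/(-46656) = -28362*(-1/46656) = 4727/7776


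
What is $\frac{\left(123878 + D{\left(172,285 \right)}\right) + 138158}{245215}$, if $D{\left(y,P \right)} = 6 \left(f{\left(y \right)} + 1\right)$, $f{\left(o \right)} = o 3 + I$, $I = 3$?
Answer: $\frac{265156}{245215} \approx 1.0813$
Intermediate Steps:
$f{\left(o \right)} = 3 + 3 o$ ($f{\left(o \right)} = o 3 + 3 = 3 o + 3 = 3 + 3 o$)
$D{\left(y,P \right)} = 24 + 18 y$ ($D{\left(y,P \right)} = 6 \left(\left(3 + 3 y\right) + 1\right) = 6 \left(4 + 3 y\right) = 24 + 18 y$)
$\frac{\left(123878 + D{\left(172,285 \right)}\right) + 138158}{245215} = \frac{\left(123878 + \left(24 + 18 \cdot 172\right)\right) + 138158}{245215} = \left(\left(123878 + \left(24 + 3096\right)\right) + 138158\right) \frac{1}{245215} = \left(\left(123878 + 3120\right) + 138158\right) \frac{1}{245215} = \left(126998 + 138158\right) \frac{1}{245215} = 265156 \cdot \frac{1}{245215} = \frac{265156}{245215}$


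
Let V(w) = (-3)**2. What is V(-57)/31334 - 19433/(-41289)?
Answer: 609285223/1293749526 ≈ 0.47095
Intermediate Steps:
V(w) = 9
V(-57)/31334 - 19433/(-41289) = 9/31334 - 19433/(-41289) = 9*(1/31334) - 19433*(-1/41289) = 9/31334 + 19433/41289 = 609285223/1293749526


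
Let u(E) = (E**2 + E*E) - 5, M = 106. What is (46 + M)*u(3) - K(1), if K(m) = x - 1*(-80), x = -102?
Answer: 1998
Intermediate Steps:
u(E) = -5 + 2*E**2 (u(E) = (E**2 + E**2) - 5 = 2*E**2 - 5 = -5 + 2*E**2)
K(m) = -22 (K(m) = -102 - 1*(-80) = -102 + 80 = -22)
(46 + M)*u(3) - K(1) = (46 + 106)*(-5 + 2*3**2) - 1*(-22) = 152*(-5 + 2*9) + 22 = 152*(-5 + 18) + 22 = 152*13 + 22 = 1976 + 22 = 1998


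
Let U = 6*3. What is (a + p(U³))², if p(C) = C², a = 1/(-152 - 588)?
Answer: 633480864418635886081/547600 ≈ 1.1568e+15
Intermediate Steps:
U = 18
a = -1/740 (a = 1/(-740) = -1/740 ≈ -0.0013514)
(a + p(U³))² = (-1/740 + (18³)²)² = (-1/740 + 5832²)² = (-1/740 + 34012224)² = (25169045759/740)² = 633480864418635886081/547600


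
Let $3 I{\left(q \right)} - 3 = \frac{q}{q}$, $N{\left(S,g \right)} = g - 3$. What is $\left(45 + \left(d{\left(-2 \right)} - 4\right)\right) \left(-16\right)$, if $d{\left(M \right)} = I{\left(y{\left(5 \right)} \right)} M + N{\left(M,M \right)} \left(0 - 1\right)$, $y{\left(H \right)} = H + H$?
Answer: $- \frac{2080}{3} \approx -693.33$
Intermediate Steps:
$N{\left(S,g \right)} = -3 + g$ ($N{\left(S,g \right)} = g - 3 = -3 + g$)
$y{\left(H \right)} = 2 H$
$I{\left(q \right)} = \frac{4}{3}$ ($I{\left(q \right)} = 1 + \frac{q \frac{1}{q}}{3} = 1 + \frac{1}{3} \cdot 1 = 1 + \frac{1}{3} = \frac{4}{3}$)
$d{\left(M \right)} = 3 + \frac{M}{3}$ ($d{\left(M \right)} = \frac{4 M}{3} + \left(-3 + M\right) \left(0 - 1\right) = \frac{4 M}{3} + \left(-3 + M\right) \left(-1\right) = \frac{4 M}{3} - \left(-3 + M\right) = 3 + \frac{M}{3}$)
$\left(45 + \left(d{\left(-2 \right)} - 4\right)\right) \left(-16\right) = \left(45 + \left(\left(3 + \frac{1}{3} \left(-2\right)\right) - 4\right)\right) \left(-16\right) = \left(45 + \left(\left(3 - \frac{2}{3}\right) - 4\right)\right) \left(-16\right) = \left(45 + \left(\frac{7}{3} - 4\right)\right) \left(-16\right) = \left(45 - \frac{5}{3}\right) \left(-16\right) = \frac{130}{3} \left(-16\right) = - \frac{2080}{3}$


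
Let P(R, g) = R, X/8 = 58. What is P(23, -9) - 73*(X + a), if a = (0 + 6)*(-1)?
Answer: -33411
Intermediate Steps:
X = 464 (X = 8*58 = 464)
a = -6 (a = 6*(-1) = -6)
P(23, -9) - 73*(X + a) = 23 - 73*(464 - 6) = 23 - 73*458 = 23 - 33434 = -33411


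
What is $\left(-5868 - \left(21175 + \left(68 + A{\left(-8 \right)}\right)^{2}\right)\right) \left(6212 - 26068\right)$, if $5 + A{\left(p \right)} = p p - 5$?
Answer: $832502512$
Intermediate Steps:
$A{\left(p \right)} = -10 + p^{2}$ ($A{\left(p \right)} = -5 + \left(p p - 5\right) = -5 + \left(p^{2} - 5\right) = -5 + \left(-5 + p^{2}\right) = -10 + p^{2}$)
$\left(-5868 - \left(21175 + \left(68 + A{\left(-8 \right)}\right)^{2}\right)\right) \left(6212 - 26068\right) = \left(-5868 - \left(21175 + \left(68 - \left(10 - \left(-8\right)^{2}\right)\right)^{2}\right)\right) \left(6212 - 26068\right) = \left(-5868 - \left(21175 + \left(68 + \left(-10 + 64\right)\right)^{2}\right)\right) \left(6212 - 26068\right) = \left(-5868 - \left(21175 + \left(68 + 54\right)^{2}\right)\right) \left(6212 - 26068\right) = \left(-5868 - 36059\right) \left(-19856\right) = \left(-41927\right) \left(-19856\right) = 832502512$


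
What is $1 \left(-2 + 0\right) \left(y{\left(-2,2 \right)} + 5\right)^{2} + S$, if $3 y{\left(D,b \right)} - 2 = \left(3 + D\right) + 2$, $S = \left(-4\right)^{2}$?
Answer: $- \frac{656}{9} \approx -72.889$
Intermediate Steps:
$S = 16$
$y{\left(D,b \right)} = \frac{7}{3} + \frac{D}{3}$ ($y{\left(D,b \right)} = \frac{2}{3} + \frac{\left(3 + D\right) + 2}{3} = \frac{2}{3} + \frac{5 + D}{3} = \frac{2}{3} + \left(\frac{5}{3} + \frac{D}{3}\right) = \frac{7}{3} + \frac{D}{3}$)
$1 \left(-2 + 0\right) \left(y{\left(-2,2 \right)} + 5\right)^{2} + S = 1 \left(-2 + 0\right) \left(\left(\frac{7}{3} + \frac{1}{3} \left(-2\right)\right) + 5\right)^{2} + 16 = 1 \left(-2\right) \left(\left(\frac{7}{3} - \frac{2}{3}\right) + 5\right)^{2} + 16 = - 2 \left(\frac{5}{3} + 5\right)^{2} + 16 = - 2 \left(\frac{20}{3}\right)^{2} + 16 = \left(-2\right) \frac{400}{9} + 16 = - \frac{800}{9} + 16 = - \frac{656}{9}$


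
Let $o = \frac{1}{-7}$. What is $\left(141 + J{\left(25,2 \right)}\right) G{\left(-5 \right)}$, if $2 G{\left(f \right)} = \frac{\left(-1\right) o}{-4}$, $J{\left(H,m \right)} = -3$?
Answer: $- \frac{69}{28} \approx -2.4643$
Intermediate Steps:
$o = - \frac{1}{7} \approx -0.14286$
$G{\left(f \right)} = - \frac{1}{56}$ ($G{\left(f \right)} = \frac{\left(-1\right) \left(- \frac{1}{7}\right) \frac{1}{-4}}{2} = \frac{\frac{1}{7} \left(- \frac{1}{4}\right)}{2} = \frac{1}{2} \left(- \frac{1}{28}\right) = - \frac{1}{56}$)
$\left(141 + J{\left(25,2 \right)}\right) G{\left(-5 \right)} = \left(141 - 3\right) \left(- \frac{1}{56}\right) = 138 \left(- \frac{1}{56}\right) = - \frac{69}{28}$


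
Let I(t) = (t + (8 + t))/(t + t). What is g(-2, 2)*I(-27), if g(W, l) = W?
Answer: -46/27 ≈ -1.7037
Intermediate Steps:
I(t) = (8 + 2*t)/(2*t) (I(t) = (8 + 2*t)/((2*t)) = (8 + 2*t)*(1/(2*t)) = (8 + 2*t)/(2*t))
g(-2, 2)*I(-27) = -2*(4 - 27)/(-27) = -(-2)*(-23)/27 = -2*23/27 = -46/27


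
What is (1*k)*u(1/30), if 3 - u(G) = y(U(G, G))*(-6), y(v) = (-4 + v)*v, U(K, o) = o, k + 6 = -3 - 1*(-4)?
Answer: -331/30 ≈ -11.033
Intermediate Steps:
k = -5 (k = -6 + (-3 - 1*(-4)) = -6 + (-3 + 4) = -6 + 1 = -5)
y(v) = v*(-4 + v)
u(G) = 3 + 6*G*(-4 + G) (u(G) = 3 - G*(-4 + G)*(-6) = 3 - (-6)*G*(-4 + G) = 3 + 6*G*(-4 + G))
(1*k)*u(1/30) = (1*(-5))*(3 + 6*(-4 + 1/30)/30) = -5*(3 + 6*(1/30)*(-4 + 1/30)) = -5*(3 + 6*(1/30)*(-119/30)) = -5*(3 - 119/150) = -5*331/150 = -331/30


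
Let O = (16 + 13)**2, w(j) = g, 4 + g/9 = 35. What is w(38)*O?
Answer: 234639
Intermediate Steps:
g = 279 (g = -36 + 9*35 = -36 + 315 = 279)
w(j) = 279
O = 841 (O = 29**2 = 841)
w(38)*O = 279*841 = 234639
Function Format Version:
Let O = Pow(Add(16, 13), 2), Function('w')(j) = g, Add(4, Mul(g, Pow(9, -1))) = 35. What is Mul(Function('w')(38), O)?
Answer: 234639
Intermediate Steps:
g = 279 (g = Add(-36, Mul(9, 35)) = Add(-36, 315) = 279)
Function('w')(j) = 279
O = 841 (O = Pow(29, 2) = 841)
Mul(Function('w')(38), O) = Mul(279, 841) = 234639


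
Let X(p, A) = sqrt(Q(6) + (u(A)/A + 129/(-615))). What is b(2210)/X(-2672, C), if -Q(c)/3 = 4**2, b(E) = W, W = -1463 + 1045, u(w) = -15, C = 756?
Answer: 2508*I*sqrt(3575361335)/2491541 ≈ 60.189*I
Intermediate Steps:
W = -418
b(E) = -418
Q(c) = -48 (Q(c) = -3*4**2 = -3*16 = -48)
X(p, A) = sqrt(-9883/205 - 15/A) (X(p, A) = sqrt(-48 + (-15/A + 129/(-615))) = sqrt(-48 + (-15/A + 129*(-1/615))) = sqrt(-48 + (-15/A - 43/205)) = sqrt(-48 + (-43/205 - 15/A)) = sqrt(-9883/205 - 15/A))
b(2210)/X(-2672, C) = -418*205/sqrt(-2026015 - 630375/756) = -418*205/sqrt(-2026015 - 630375*1/756) = -418*205/sqrt(-2026015 - 210125/252) = -418*(-6*I*sqrt(3575361335)/2491541) = -(-2508)*I*sqrt(3575361335)/2491541 = 2508*I*sqrt(3575361335)/2491541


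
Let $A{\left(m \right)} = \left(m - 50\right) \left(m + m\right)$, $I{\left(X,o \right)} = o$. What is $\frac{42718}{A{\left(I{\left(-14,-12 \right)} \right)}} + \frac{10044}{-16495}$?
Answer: $\frac{11123999}{395880} \approx 28.099$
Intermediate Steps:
$A{\left(m \right)} = 2 m \left(-50 + m\right)$ ($A{\left(m \right)} = \left(-50 + m\right) 2 m = 2 m \left(-50 + m\right)$)
$\frac{42718}{A{\left(I{\left(-14,-12 \right)} \right)}} + \frac{10044}{-16495} = \frac{42718}{2 \left(-12\right) \left(-50 - 12\right)} + \frac{10044}{-16495} = \frac{42718}{2 \left(-12\right) \left(-62\right)} + 10044 \left(- \frac{1}{16495}\right) = \frac{42718}{1488} - \frac{10044}{16495} = 42718 \cdot \frac{1}{1488} - \frac{10044}{16495} = \frac{689}{24} - \frac{10044}{16495} = \frac{11123999}{395880}$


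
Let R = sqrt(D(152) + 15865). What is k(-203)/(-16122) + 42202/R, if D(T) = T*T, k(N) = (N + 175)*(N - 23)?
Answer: -3164/8061 + 42202*sqrt(38969)/38969 ≈ 213.39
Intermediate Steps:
k(N) = (-23 + N)*(175 + N) (k(N) = (175 + N)*(-23 + N) = (-23 + N)*(175 + N))
D(T) = T**2
R = sqrt(38969) (R = sqrt(152**2 + 15865) = sqrt(23104 + 15865) = sqrt(38969) ≈ 197.41)
k(-203)/(-16122) + 42202/R = (-4025 + (-203)**2 + 152*(-203))/(-16122) + 42202/(sqrt(38969)) = (-4025 + 41209 - 30856)*(-1/16122) + 42202*(sqrt(38969)/38969) = 6328*(-1/16122) + 42202*sqrt(38969)/38969 = -3164/8061 + 42202*sqrt(38969)/38969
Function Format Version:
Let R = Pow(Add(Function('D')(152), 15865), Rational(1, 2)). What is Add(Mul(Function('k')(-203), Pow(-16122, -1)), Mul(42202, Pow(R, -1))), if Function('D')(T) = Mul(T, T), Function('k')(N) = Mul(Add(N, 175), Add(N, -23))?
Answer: Add(Rational(-3164, 8061), Mul(Rational(42202, 38969), Pow(38969, Rational(1, 2)))) ≈ 213.39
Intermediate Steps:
Function('k')(N) = Mul(Add(-23, N), Add(175, N)) (Function('k')(N) = Mul(Add(175, N), Add(-23, N)) = Mul(Add(-23, N), Add(175, N)))
Function('D')(T) = Pow(T, 2)
R = Pow(38969, Rational(1, 2)) (R = Pow(Add(Pow(152, 2), 15865), Rational(1, 2)) = Pow(Add(23104, 15865), Rational(1, 2)) = Pow(38969, Rational(1, 2)) ≈ 197.41)
Add(Mul(Function('k')(-203), Pow(-16122, -1)), Mul(42202, Pow(R, -1))) = Add(Mul(Add(-4025, Pow(-203, 2), Mul(152, -203)), Pow(-16122, -1)), Mul(42202, Pow(Pow(38969, Rational(1, 2)), -1))) = Add(Mul(Add(-4025, 41209, -30856), Rational(-1, 16122)), Mul(42202, Mul(Rational(1, 38969), Pow(38969, Rational(1, 2))))) = Add(Mul(6328, Rational(-1, 16122)), Mul(Rational(42202, 38969), Pow(38969, Rational(1, 2)))) = Add(Rational(-3164, 8061), Mul(Rational(42202, 38969), Pow(38969, Rational(1, 2))))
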